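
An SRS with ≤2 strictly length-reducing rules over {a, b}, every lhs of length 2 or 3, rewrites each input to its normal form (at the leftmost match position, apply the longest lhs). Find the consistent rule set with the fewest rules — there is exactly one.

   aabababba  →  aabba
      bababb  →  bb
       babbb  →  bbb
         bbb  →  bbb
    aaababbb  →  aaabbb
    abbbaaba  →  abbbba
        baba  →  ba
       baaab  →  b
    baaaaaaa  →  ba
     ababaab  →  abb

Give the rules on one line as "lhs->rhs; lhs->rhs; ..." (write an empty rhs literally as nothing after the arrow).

  | aabababba => aababba => aabba
  | bababb => babb => bb
  | babbb => bbb
  | bbb

baa->b; bab->b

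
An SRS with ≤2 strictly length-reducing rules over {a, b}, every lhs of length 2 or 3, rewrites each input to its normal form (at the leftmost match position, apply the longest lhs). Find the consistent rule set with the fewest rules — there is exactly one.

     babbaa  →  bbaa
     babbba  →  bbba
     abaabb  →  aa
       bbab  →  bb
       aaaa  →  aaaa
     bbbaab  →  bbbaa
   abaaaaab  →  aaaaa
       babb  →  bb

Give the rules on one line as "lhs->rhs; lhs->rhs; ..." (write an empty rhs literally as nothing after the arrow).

aab->aa; ab->

  | babbaa => bbaa
  | babbba => bbba
  | abaabb => aabb => aab => aa
  | bbab => bb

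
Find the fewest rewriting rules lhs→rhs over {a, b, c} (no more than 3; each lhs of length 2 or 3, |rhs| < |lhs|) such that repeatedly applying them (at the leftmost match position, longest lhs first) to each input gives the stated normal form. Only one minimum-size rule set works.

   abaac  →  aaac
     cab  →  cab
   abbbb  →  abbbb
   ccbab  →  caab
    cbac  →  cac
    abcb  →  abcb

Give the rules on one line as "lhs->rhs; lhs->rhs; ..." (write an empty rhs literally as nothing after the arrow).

ba->a; ccb->ca

  | abaac => aaac
  | cab
  | abbbb
  | ccbab => caab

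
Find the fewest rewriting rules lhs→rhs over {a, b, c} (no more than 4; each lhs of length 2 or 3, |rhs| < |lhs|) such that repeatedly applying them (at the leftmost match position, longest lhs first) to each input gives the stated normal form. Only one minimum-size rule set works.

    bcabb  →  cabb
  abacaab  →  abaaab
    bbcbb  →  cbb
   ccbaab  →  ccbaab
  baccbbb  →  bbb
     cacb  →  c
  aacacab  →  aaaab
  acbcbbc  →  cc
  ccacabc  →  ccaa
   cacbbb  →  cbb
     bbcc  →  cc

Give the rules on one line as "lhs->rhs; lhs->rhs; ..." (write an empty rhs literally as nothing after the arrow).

  | bcabb => cabb
  | abacaab => abaaab
  | bbcbb => bcbb => cbb
  | ccbaab

ac->a; acb->; bc->c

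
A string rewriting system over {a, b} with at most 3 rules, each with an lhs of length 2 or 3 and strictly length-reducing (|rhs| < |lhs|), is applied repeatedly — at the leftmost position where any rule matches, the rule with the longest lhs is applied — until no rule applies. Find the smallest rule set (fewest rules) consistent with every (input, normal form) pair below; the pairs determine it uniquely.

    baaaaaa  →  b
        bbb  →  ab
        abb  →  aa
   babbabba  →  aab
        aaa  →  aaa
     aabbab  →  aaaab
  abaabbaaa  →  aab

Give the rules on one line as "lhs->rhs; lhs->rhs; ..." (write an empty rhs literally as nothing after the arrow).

ba->b; bb->a

  | baaaaaa => baaaaa => baaaa => baaa => baa => ba => b
  | bbb => ab
  | abb => aa
  | babbabba => bbbabba => ababba => abbba => aaba => aab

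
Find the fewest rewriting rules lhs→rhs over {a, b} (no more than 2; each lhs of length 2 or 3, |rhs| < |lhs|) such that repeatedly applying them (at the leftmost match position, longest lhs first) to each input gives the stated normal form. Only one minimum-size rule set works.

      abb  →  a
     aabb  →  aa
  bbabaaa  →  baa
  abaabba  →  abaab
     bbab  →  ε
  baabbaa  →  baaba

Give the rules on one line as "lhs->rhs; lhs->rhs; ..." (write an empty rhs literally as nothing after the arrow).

bb->; bba->b

  | abb => a
  | aabb => aa
  | bbabaaa => bbaaa => baa
  | abaabba => abaab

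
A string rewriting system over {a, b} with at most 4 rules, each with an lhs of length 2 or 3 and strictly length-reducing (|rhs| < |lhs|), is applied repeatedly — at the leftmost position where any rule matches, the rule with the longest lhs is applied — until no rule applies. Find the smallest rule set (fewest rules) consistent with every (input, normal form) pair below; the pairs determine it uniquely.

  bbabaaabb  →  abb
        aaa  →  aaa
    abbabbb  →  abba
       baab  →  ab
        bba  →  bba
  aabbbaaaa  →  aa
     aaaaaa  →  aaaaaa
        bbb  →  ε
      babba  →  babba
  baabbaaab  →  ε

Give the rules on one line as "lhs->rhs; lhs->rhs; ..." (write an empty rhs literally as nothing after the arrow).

  | bbabaaabb => bbaaabb => baabb => abb
  | aaa
  | abbabbb => abba
  | baab => ab

aab->; baa->a; bbb->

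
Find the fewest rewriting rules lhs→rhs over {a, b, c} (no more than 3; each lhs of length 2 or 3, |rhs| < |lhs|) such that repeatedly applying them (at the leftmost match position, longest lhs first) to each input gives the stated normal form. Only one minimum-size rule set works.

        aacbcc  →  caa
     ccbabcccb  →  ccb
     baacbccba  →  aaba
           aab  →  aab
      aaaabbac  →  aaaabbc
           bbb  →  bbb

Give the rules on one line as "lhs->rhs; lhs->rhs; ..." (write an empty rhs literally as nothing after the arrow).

ac->c; bcb->b; bcc->aa

  | aacbcc => acbcc => cbcc => caa
  | ccbabcccb => ccbaaacb => ccbaacb => ccbacb => ccbcb => ccb
  | baacbccba => bacbccba => bcbccba => bccba => aaba
  | aab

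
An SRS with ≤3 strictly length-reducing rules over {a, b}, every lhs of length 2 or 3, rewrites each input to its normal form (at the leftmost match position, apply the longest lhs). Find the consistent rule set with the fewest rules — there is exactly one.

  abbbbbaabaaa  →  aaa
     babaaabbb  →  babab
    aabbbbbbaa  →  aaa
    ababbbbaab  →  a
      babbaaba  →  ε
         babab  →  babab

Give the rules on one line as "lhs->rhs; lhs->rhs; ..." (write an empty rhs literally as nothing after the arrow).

  | abbbbbaabaaa => abbbaabaaa => abaabaaa => abbaaa => aaa
  | babaaabbb => bababbb => babab
  | aabbbbbbaa => aabbbbaa => aabbaa => aaa
  | ababbbbaab => ababbaab => abaab => abb => a

baa->b; bb->; bba->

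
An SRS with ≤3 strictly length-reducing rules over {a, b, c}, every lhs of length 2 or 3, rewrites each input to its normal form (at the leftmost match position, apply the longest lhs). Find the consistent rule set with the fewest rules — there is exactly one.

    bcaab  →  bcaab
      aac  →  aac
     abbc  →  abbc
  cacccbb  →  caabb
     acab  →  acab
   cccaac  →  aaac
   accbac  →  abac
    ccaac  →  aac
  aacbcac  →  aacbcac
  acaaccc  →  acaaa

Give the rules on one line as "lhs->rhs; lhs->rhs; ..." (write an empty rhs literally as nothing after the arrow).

  | bcaab
  | aac
  | abbc
  | cacccbb => caabb

cc->; ccc->a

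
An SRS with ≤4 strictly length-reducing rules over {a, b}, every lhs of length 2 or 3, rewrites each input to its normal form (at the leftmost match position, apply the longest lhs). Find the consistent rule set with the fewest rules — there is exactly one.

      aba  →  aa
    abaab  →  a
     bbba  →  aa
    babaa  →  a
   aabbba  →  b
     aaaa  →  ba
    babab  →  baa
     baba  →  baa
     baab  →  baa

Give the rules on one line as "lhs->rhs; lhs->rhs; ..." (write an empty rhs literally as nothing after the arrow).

  | aba => aa
  | abaab => aaab => bb => a
  | bbba => aba => aa
  | babaa => baaa => bb => a

aaa->b; ab->a; bb->a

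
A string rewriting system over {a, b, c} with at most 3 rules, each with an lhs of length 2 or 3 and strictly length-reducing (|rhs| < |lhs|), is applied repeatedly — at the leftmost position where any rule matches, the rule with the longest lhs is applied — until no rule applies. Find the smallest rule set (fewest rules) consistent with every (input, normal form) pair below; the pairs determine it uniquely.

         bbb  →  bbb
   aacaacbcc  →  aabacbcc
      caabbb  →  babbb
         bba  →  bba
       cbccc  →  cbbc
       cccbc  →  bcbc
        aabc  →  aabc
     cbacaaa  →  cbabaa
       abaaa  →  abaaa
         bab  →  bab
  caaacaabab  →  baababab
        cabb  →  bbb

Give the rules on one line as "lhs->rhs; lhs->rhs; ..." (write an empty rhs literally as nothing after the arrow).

ca->b; ccc->bc

  | bbb
  | aacaacbcc => aabacbcc
  | caabbb => babbb
  | bba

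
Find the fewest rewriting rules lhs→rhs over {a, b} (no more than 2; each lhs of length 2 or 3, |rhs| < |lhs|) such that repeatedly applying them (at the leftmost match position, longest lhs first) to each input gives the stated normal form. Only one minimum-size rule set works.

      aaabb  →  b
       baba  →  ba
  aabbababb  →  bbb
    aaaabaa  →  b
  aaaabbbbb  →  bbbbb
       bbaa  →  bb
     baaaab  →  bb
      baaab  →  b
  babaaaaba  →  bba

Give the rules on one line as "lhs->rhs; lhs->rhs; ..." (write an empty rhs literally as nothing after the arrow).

  | aaabb => abb => b
  | baba => ba
  | aabbababb => bbababb => bbabb => bbb
  | aaaabaa => aabaa => baa => b

aa->; ab->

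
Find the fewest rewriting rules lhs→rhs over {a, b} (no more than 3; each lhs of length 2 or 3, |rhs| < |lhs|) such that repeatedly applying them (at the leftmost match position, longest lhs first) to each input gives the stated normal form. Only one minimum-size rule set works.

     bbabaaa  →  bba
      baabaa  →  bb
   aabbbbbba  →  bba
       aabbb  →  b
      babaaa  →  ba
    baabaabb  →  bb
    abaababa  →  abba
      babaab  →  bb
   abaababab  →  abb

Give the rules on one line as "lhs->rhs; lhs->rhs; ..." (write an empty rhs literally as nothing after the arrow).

aa->; bab->b; bbb->b

  | bbabaaa => bbaaa => bba
  | baabaa => bbaa => bb
  | aabbbbbba => bbbbbba => bbbba => bba
  | aabbb => bbb => b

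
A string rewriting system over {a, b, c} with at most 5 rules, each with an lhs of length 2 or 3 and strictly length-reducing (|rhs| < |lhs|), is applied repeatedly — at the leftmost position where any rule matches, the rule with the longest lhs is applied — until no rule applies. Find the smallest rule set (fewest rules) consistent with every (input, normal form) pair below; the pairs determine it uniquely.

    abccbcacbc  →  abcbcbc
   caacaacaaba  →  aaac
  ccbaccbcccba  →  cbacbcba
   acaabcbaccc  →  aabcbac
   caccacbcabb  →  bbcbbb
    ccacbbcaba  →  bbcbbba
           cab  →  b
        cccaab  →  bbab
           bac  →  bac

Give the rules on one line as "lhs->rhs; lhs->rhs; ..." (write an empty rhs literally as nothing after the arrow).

  | abccbcacbc => abcbcacbc => abcbcbc
  | caacaacaaba => acaacaaba => aacaaba => aaaba => aaac
  | ccbaccbcccba => cbaccbcccba => cbacbcccba => cbacbccba => cbacbcba
  | acaabcbaccc => aabcbaccc => aabcbacc => aabcbac

aba->ac; ca->; cc->c; cca->bb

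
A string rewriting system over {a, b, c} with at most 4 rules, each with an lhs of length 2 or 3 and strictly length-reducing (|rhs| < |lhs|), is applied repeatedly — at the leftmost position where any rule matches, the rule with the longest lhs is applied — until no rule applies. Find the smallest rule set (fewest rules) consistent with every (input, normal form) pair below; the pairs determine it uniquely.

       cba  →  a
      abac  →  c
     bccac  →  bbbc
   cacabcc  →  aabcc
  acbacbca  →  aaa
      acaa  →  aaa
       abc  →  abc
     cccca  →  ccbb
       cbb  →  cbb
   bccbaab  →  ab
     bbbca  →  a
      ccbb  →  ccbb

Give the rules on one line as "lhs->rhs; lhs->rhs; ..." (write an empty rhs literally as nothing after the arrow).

aba->; ba->a; ca->a; cca->bb

  | cba => ca => a
  | abac => c
  | bccac => bbbc
  | cacabcc => acabcc => aabcc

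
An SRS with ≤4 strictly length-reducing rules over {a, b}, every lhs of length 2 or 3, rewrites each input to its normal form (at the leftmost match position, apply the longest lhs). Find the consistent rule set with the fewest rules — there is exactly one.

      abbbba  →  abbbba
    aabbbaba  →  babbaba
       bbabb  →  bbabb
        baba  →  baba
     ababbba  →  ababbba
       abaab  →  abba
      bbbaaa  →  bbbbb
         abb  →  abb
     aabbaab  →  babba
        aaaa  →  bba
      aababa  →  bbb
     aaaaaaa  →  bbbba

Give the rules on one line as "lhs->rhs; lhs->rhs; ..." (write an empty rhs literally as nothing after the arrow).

  | abbbba
  | aabbbaba => babbaba
  | bbabb
  | baba

aa->b; aaa->bb; aab->ba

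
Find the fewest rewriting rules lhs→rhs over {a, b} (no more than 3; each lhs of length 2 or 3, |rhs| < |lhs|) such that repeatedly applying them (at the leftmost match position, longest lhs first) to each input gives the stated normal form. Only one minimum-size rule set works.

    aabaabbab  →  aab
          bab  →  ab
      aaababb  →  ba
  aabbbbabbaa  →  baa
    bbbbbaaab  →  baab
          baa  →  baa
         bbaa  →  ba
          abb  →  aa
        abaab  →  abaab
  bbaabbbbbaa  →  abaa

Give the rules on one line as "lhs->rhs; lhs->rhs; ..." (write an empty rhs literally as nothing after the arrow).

aaa->ba; bab->ab; bb->a

  | aabaabbab => aabaaaab => aabbaab => aaaaab => baaab => bbab => aab
  | bab => ab
  | aaababb => bababb => ababb => aabb => aaa => ba
  | aabbbbabbaa => aaabbabbaa => babbabbaa => abbabbaa => aaabbaa => babbaa => abbaa => aaaa => baa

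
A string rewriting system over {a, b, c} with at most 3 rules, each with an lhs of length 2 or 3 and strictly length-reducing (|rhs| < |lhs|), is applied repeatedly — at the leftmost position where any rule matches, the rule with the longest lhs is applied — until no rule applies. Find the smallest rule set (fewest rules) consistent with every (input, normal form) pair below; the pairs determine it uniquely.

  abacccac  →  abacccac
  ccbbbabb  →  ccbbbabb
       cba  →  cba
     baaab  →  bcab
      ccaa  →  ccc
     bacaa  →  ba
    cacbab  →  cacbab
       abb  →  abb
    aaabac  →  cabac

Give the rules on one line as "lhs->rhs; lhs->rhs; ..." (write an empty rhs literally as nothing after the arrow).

  | abacccac
  | ccbbbabb
  | cba
  | baaab => bcab

aa->c; aca->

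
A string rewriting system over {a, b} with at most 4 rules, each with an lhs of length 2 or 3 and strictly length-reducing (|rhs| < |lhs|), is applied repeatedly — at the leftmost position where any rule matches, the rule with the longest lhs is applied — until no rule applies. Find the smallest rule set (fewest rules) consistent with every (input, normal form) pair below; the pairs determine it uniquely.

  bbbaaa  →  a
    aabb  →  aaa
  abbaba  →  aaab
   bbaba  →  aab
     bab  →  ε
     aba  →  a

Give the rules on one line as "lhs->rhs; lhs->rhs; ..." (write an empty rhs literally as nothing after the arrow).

aba->bb; bab->; bb->a; bba->ab

  | bbbaaa => abaaa => bbaa => aba => bb => a
  | aabb => aaa
  | abbaba => aabba => aaab
  | bbaba => abba => aab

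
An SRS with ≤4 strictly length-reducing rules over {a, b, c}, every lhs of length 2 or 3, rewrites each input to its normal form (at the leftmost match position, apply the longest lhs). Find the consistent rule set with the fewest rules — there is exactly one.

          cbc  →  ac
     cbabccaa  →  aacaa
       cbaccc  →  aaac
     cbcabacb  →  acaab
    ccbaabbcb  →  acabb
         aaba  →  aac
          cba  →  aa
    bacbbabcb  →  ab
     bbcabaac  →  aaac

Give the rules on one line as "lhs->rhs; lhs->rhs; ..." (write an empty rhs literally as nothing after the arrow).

  | cbc => ac
  | cbabccaa => aabccaa => aacaa
  | cbaccc => aaccc => aaac
  | cbcabacb => acabacb => acaccb => acaab

ba->c; bc->; cb->a; cc->a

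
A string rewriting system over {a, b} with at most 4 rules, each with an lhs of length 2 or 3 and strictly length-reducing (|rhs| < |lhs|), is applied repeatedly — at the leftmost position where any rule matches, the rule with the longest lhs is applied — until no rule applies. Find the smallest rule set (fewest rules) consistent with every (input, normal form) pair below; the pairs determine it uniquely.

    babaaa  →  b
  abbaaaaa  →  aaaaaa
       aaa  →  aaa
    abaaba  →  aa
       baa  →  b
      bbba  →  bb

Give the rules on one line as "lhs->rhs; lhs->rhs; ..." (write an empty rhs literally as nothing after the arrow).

  | babaaa => bbaaa => baa => ba => b
  | abbaaaaa => aaaaaa
  | aaa
  | abaaba => ababa => abba => aa

abb->a; ba->b; bba->b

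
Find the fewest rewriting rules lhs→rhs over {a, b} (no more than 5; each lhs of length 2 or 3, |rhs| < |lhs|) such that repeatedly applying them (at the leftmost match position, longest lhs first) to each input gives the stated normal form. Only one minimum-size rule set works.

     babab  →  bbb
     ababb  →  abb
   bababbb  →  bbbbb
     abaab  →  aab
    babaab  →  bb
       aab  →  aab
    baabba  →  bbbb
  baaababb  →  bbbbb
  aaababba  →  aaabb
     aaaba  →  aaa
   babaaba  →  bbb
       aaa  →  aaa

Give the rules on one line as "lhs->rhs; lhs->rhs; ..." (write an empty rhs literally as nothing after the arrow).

  | babab => baab => bbb
  | ababb => abb
  | bababbb => baabbb => bbbbb
  | abaab => aab

aba->a; ba->b; baa->bb; bab->ba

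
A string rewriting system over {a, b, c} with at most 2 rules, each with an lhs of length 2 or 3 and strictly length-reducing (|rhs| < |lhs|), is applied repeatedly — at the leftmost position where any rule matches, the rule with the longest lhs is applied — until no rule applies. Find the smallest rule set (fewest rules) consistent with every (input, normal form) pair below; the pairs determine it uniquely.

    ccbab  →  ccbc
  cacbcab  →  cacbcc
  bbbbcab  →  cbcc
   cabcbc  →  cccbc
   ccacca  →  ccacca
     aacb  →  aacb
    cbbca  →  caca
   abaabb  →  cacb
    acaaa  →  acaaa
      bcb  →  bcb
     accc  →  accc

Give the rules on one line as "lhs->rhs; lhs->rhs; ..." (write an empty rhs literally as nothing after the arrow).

  | ccbab => ccbc
  | cacbcab => cacbcc
  | bbbbcab => abbcab => cbcab => cbcc
  | cabcbc => cccbc

ab->c; bb->a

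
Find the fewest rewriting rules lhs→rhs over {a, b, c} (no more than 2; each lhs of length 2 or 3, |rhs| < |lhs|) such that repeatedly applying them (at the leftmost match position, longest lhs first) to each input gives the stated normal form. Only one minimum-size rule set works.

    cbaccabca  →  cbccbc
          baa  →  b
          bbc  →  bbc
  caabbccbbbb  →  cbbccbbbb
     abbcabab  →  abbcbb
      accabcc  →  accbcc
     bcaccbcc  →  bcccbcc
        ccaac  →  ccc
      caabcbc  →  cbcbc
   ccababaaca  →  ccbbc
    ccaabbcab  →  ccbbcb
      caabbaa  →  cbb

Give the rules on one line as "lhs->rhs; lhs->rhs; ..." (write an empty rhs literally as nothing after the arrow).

ba->b; ca->c

  | cbaccabca => cbccabca => cbccbca => cbccbc
  | baa => ba => b
  | bbc
  | caabbccbbbb => cabbccbbbb => cbbccbbbb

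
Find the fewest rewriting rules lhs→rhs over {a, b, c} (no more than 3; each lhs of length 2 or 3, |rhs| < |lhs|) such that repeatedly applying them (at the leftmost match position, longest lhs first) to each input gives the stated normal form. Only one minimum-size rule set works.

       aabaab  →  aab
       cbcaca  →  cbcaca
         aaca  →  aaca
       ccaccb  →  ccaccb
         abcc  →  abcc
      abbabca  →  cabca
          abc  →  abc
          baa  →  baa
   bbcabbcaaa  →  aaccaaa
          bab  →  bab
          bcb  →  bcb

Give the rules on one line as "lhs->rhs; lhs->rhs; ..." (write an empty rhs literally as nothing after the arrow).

  | aabaab => aab
  | cbcaca
  | aaca
  | ccaccb

aba->; abb->c; bbc->aa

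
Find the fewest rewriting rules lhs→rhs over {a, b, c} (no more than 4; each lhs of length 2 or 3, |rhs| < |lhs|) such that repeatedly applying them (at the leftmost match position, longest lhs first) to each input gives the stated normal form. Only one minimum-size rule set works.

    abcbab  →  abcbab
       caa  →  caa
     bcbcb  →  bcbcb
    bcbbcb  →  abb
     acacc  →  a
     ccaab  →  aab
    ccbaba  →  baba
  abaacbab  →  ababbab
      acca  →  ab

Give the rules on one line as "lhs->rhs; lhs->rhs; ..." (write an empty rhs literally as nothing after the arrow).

ac->b; bbc->a; bca->ab; cc->

  | abcbab
  | caa
  | bcbcb
  | bcbbcb => bcab => abb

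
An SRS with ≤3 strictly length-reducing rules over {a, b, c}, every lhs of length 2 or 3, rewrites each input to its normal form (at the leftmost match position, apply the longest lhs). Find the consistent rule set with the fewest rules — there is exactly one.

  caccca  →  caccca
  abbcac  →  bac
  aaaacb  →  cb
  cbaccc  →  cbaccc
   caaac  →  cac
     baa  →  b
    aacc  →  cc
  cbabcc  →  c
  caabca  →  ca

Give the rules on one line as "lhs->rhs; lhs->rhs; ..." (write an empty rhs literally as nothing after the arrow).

  | caccca
  | abbcac => bbcac => bac
  | aaaacb => aacb => cb
  | cbaccc

aa->; ab->b; bc->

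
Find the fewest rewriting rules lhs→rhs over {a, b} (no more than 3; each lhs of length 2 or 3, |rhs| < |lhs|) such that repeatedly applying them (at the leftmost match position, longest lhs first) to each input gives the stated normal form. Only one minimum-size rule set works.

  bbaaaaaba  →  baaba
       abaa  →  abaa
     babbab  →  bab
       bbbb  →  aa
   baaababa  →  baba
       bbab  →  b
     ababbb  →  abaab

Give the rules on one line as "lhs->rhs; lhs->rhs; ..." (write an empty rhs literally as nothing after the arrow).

  | bbaaaaaba => aaaaba => baaba
  | abaa
  | babbab => bab
  | bbbb => abb => aa

aaa->ba; bb->a; bba->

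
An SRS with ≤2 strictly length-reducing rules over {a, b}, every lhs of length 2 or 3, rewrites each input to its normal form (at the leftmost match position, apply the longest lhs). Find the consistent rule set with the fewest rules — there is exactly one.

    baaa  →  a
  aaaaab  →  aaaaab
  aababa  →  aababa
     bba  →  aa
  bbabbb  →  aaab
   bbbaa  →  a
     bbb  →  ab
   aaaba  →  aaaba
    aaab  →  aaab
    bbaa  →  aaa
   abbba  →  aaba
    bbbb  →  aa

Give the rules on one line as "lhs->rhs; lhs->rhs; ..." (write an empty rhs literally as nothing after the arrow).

  | baaa => a
  | aaaaab
  | aababa
  | bba => aa

baa->; bb->a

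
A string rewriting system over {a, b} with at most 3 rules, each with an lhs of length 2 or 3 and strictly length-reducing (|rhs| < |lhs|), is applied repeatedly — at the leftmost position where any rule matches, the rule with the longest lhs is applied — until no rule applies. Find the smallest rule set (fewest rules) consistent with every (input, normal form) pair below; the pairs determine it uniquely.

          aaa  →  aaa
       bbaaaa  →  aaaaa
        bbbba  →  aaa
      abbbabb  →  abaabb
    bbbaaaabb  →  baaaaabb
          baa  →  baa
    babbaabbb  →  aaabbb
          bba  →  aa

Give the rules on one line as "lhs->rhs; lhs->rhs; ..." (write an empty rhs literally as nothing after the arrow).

  | aaa
  | bbaaaa => aaaaa
  | bbbba => bbaa => aaa
  | abbbabb => abaabb

bab->b; bba->aa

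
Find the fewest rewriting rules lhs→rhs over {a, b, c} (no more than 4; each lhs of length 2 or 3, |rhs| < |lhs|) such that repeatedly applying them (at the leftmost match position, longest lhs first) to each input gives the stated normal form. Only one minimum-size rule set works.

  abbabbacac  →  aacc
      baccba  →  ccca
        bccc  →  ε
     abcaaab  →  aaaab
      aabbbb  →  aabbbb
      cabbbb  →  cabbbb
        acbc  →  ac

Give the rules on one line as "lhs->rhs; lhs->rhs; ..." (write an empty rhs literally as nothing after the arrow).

  | abbabbacac => ababbacac => aabbacac => aabccac => aabac => aacc
  | baccba => cccba => ccca
  | bccc => bc => ε
  | abcaaab => aaaab

ba->a; bac->cc; bc->; bcc->b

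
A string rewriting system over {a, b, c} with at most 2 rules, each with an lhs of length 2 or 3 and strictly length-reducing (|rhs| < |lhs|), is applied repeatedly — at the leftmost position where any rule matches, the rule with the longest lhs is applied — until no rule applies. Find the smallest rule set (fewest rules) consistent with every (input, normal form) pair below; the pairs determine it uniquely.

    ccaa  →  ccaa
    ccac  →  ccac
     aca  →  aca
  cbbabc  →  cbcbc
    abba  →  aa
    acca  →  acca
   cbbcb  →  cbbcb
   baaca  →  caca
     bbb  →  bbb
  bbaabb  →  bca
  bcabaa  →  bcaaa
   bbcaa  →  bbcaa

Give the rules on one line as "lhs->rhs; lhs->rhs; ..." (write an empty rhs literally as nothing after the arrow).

ab->a; ba->c

  | ccaa
  | ccac
  | aca
  | cbbabc => cbcbc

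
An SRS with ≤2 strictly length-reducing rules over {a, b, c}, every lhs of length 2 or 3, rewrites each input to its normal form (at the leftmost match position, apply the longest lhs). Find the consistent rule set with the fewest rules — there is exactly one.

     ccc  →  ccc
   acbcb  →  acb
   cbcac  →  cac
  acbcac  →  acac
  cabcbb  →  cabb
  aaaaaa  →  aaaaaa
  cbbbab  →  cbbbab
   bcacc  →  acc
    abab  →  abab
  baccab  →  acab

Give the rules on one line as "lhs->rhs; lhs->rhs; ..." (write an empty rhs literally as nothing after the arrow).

bac->a; bc->

  | ccc
  | acbcb => acb
  | cbcac => cac
  | acbcac => acac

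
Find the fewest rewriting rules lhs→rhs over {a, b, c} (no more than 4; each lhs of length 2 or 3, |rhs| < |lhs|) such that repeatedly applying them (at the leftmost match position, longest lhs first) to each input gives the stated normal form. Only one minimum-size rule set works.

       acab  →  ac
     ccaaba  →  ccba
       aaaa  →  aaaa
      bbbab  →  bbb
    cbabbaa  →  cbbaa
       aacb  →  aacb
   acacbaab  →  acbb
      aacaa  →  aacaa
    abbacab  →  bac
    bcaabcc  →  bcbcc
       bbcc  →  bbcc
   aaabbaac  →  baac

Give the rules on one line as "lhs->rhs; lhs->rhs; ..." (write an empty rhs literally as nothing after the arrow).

aab->b; ab->; cac->c

  | acab => ac
  | ccaaba => ccba
  | aaaa
  | bbbab => bbb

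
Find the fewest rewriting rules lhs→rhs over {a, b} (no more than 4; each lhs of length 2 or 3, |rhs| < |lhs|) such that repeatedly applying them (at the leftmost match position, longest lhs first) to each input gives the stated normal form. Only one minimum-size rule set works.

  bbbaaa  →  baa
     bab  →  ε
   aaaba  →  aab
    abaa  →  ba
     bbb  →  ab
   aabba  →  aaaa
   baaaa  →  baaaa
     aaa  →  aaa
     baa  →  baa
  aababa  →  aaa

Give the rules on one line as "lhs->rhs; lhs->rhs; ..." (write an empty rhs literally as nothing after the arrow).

  | bbbaaa => abaaa => baa
  | bab => ε
  | aaaba => aab
  | abaa => ba

aba->b; bab->; bb->a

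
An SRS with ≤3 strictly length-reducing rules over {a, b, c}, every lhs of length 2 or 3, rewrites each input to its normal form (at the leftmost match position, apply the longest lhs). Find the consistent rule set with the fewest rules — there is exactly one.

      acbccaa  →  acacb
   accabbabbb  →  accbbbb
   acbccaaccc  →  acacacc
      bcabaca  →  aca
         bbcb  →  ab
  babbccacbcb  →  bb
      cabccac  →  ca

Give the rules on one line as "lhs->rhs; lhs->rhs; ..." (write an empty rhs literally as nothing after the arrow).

aa->b; ba->a; bc->a

  | acbccaa => acacaa => acacb
  | accabbabbb => accababbb => accaabbb => accbbbb
  | acbccaaccc => acacaaccc => acacbccc => acacacc
  | bcabaca => aabaca => bbaca => baca => aca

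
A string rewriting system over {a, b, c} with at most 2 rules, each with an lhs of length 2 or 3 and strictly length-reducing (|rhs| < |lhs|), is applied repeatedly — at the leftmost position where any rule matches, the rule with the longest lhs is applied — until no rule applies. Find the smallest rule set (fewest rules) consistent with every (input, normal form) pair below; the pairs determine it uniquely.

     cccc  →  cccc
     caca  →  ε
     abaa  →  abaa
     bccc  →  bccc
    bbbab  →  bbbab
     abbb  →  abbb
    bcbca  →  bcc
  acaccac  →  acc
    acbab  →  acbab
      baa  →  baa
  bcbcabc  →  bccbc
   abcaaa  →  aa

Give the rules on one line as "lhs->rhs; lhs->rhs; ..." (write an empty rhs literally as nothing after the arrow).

bca->c; ca->

  | cccc
  | caca => ca => ε
  | abaa
  | bccc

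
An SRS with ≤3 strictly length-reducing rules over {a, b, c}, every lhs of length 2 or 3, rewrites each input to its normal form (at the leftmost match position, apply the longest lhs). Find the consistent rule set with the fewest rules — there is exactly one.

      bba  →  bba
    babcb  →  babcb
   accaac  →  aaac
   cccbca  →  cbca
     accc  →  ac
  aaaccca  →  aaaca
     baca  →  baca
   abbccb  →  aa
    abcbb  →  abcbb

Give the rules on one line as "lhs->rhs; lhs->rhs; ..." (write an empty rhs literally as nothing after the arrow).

  | bba
  | babcb
  | accaac => aaac
  | cccbca => cbca

bbb->a; cc->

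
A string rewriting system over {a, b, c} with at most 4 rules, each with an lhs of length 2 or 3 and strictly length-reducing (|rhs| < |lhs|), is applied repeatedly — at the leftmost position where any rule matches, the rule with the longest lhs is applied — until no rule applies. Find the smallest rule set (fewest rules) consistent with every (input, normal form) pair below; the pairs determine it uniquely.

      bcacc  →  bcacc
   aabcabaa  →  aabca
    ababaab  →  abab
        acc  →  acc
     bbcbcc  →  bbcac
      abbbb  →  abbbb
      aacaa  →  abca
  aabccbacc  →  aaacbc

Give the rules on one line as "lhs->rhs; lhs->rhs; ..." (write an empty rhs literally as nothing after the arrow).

aca->bc; baa->; bac->b; bcc->ac

  | bcacc
  | aabcabaa => aabca
  | ababaab => abab
  | acc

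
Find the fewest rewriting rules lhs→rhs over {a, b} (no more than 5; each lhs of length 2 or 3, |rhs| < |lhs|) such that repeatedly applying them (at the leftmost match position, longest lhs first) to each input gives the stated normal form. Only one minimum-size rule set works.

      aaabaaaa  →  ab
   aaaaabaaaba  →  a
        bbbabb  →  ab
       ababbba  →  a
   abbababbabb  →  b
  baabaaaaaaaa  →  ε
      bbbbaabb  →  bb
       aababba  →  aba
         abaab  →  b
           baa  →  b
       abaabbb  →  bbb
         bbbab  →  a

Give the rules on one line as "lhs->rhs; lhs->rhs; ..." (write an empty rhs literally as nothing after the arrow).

aa->; abb->b; bab->a; bba->a

  | aaabaaaa => abaaaa => abaa => ab
  | aaaaabaaaba => aaabaaaba => abaaaba => ababa => aaa => a
  | bbbabb => babb => ab
  | ababbba => aabba => bba => a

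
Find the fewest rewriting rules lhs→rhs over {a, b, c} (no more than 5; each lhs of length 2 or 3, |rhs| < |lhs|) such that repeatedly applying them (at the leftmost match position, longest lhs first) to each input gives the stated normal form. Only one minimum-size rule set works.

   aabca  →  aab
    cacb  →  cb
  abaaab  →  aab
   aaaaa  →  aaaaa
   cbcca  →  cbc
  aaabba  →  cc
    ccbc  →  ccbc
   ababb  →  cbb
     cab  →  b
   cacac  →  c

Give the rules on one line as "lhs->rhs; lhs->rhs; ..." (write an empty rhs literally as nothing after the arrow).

abb->cb; acb->cb; ba->c; ca->

  | aabca => aab
  | cacb => cb
  | abaaab => acaab => aab
  | aaaaa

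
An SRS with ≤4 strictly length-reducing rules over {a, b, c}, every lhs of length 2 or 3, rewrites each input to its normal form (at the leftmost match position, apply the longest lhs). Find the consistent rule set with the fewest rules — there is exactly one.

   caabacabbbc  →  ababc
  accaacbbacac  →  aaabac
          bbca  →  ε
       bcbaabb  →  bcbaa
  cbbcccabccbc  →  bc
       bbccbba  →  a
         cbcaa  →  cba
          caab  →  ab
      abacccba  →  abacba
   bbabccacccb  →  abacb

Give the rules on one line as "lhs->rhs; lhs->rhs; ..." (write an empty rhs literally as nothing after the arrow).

  | caabacabbbc => abacabbbc => ababbbc => ababc
  | accaacbbacac => aaacbbacac => aaabacac => aaabac
  | bbca => ca => ε
  | bcbaabb => bcbaa

bb->; ca->; cbb->b; cc->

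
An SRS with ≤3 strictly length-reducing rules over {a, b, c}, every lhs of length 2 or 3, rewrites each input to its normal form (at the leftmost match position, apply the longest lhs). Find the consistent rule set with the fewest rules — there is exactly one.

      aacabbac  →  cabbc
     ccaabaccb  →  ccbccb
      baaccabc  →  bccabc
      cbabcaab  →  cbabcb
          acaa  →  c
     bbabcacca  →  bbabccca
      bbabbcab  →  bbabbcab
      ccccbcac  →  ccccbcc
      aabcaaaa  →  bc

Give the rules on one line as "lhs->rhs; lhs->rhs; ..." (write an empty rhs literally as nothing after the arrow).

  | aacabbac => cabbac => cabbc
  | ccaabaccb => ccbaccb => ccbccb
  | baaccabc => bccabc
  | cbabcaab => cbabcb

aa->; ac->c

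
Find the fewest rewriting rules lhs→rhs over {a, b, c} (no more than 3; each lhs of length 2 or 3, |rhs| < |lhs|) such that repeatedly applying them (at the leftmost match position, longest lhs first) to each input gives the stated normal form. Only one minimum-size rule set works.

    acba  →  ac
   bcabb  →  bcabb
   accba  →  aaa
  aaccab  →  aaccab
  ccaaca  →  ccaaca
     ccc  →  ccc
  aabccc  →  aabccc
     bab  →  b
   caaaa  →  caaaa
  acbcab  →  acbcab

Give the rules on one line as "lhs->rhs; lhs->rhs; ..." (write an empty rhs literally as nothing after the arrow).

  | acba => ac
  | bcabb
  | accba => aaa
  | aaccab

ba->; ccb->a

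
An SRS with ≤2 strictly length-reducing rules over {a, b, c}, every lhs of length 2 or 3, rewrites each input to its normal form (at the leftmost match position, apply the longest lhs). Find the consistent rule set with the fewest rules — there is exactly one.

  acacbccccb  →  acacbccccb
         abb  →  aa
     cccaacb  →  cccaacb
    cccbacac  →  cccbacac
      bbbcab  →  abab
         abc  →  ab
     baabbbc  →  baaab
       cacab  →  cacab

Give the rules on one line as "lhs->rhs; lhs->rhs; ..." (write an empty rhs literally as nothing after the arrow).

abc->ab; bb->a

  | acacbccccb
  | abb => aa
  | cccaacb
  | cccbacac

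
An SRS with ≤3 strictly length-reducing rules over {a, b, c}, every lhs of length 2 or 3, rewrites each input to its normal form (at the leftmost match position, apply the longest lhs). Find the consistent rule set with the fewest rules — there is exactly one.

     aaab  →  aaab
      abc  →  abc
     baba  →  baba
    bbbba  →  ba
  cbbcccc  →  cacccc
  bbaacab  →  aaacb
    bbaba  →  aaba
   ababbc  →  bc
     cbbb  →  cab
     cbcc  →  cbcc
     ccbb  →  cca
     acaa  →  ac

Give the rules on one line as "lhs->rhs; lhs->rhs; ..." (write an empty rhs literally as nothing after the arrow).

  | aaab
  | abc
  | baba
  | bbbba => abba => ba

abb->b; aca->ac; bb->a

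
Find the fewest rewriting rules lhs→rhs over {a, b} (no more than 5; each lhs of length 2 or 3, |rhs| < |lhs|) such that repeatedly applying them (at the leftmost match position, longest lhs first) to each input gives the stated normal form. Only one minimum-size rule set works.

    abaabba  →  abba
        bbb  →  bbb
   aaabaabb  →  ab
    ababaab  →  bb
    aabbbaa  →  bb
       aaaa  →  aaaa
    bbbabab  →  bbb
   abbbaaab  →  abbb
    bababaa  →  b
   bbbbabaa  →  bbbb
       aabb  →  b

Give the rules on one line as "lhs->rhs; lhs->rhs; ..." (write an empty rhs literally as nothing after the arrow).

  | abaabba => abba
  | bbb
  | aaabaabb => aaabb => ab
  | ababaab => baab => bb

aab->; aba->; baa->b; bab->b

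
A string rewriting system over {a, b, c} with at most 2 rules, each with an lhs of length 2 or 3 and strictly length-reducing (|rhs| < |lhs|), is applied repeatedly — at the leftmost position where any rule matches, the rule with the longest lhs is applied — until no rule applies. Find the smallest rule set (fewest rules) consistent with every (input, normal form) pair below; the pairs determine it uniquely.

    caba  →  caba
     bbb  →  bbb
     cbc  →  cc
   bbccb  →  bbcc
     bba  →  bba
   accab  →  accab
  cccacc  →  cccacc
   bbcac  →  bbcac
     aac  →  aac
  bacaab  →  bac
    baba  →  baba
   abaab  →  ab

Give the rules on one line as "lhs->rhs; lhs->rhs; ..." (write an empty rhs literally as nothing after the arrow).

aab->; cb->c

  | caba
  | bbb
  | cbc => cc
  | bbccb => bbcc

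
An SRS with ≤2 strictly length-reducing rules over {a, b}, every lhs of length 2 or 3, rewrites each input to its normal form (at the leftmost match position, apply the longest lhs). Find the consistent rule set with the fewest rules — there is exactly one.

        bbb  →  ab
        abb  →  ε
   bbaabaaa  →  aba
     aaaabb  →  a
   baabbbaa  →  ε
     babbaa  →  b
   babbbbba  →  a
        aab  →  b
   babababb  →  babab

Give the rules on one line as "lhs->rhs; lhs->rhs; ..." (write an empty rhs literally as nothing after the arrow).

aa->; bb->a

  | bbb => ab
  | abb => aa => ε
  | bbaabaaa => aaabaaa => abaaa => aba
  | aaaabb => aabb => bb => a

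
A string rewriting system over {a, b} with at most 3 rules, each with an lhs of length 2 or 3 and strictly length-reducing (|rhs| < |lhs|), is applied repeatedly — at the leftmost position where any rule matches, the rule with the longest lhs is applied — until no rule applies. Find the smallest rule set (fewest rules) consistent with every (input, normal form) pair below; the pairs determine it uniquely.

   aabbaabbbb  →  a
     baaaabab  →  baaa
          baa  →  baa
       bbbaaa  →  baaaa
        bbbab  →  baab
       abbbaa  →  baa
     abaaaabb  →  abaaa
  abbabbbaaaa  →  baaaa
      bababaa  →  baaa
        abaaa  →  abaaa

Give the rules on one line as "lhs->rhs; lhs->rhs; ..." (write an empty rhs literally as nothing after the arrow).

abb->; bab->bb; bbb->ba

  | aabbaabbbb => aaabbbb => aabb => a
  | baaaabab => baaaabb => baaa
  | baa
  | bbbaaa => baaaa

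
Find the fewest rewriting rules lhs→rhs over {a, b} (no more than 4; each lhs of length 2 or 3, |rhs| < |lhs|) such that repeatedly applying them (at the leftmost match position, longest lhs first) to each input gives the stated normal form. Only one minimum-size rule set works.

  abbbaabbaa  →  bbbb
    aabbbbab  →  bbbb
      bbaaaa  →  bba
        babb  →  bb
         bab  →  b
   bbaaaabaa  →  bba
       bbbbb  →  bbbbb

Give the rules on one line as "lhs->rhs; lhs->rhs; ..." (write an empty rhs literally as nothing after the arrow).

aa->; aaa->; ab->; aba->

  | abbbaabbaa => bbaabbaa => bbbbaa => bbbb
  | aabbbbab => bbbbab => bbbb
  | bbaaaa => bba
  | babb => bb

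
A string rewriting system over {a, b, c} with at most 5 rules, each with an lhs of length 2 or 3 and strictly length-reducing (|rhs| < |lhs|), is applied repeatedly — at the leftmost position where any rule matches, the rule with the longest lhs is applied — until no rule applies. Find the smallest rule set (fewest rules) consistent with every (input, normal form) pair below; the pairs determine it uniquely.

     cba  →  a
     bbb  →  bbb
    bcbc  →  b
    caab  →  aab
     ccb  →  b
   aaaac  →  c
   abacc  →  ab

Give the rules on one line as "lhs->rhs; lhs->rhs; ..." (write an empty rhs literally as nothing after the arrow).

ac->c; ca->a; cb->c; cc->

  | cba => ca => a
  | bbb
  | bcbc => bcc => b
  | caab => aab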